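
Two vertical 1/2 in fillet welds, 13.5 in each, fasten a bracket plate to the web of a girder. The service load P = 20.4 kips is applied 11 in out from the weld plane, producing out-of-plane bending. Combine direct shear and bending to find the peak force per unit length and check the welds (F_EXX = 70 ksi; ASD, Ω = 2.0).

f_max ≈ 3.77 kip/in; adequate

L_w = 2 × 13.5 = 27 in; section modulus (unit throat) S = 2 × L²/6 = 60.75 in².
Direct shear f_v = P/L_w = 20.4/27 = 0.7556 kip/in.
Moment M = P × e = 20.4 × 11 = 224.4 kip·in; bending f_b = M/S = 3.694 kip/in.
f_max = √(f_v² + f_b²) = √(0.7556² + 3.694²) = 3.77 kip/in.
r_n/Ω = (1/2.0) × 0.6 × 70 × (0.707 × 0.5) = 7.423 kip/in → adequate.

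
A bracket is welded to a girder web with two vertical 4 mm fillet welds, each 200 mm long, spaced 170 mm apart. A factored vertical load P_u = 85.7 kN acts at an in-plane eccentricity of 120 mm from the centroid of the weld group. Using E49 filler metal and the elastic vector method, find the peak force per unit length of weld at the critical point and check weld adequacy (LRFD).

f_max ≈ 487 N/mm; adequate

E49XX → F_EXX = 490 MPa.
Total weld length L_w = 400 mm. Treat welds as unit-width lines.
Polar moment about centroid: J = 2[d³/12 + d(b/2)²] = 2[200³/12 + 200×85²] = 4223000 mm³.
Direct shear f_v = P/L_w = 85.7×10³ / 400 = 214.2 N/mm (vertical).
Torsion M = P·e = 85.7×10³ × 120 = 10284000 N·mm.
Critical point at (x, y) = (85, 100) from centroid. f_tx = M·y/J = 243.5 N/mm; f_ty = M·x/J = 207 N/mm.
Resultant f_max = √[f_tx² + (f_v + f_ty)²] = √[243.5² + (214.2 + 207)²] = 486.5 N/mm.
Capacity per unit length: φr_n = 0.75 × 0.6 × 490 × (0.707 × 4) = 623.6 N/mm.
486.5 ≤ 623.6 → adequate.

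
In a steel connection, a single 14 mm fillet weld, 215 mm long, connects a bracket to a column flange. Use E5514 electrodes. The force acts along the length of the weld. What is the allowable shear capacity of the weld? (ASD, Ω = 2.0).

E55XX → F_EXX = 550 MPa.
Effective throat t_e = 0.707 × 14 = 9.898 mm.
Total length L = 215 mm; A_we = 9.898 × 215 = 2128 mm².
F_nw = 0.6 F_EXX = 0.6 × 550 = 330 MPa.
R_n = 330 × 2128 × 10⁻³ = 702.3 kN; R_n/Ω = 702.3/2.0 = 351.1 kN.

R_n/Ω ≈ 351 kN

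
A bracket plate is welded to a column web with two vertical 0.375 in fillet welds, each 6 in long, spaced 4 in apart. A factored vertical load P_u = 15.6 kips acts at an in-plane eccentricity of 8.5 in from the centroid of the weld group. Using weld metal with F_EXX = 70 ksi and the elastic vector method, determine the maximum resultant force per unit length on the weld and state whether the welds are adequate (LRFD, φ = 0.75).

f_max ≈ 6.5 kip/in; adequate

Total weld length L_w = 12 in. Treat welds as unit-width lines.
Polar moment about centroid: J = 2[d³/12 + d(b/2)²] = 2[6³/12 + 6×2²] = 84 in³.
Direct shear f_v = P/L_w = 15.6 / 12 = 1.3 kip/in (vertical).
Torsion M = P·e = 15.6 × 8.5 = 132.6 kip·in.
Critical point at (x, y) = (2, 3) from centroid. f_tx = M·y/J = 4.736 kip/in; f_ty = M·x/J = 3.157 kip/in.
Resultant f_max = √[f_tx² + (f_v + f_ty)²] = √[4.736² + (1.3 + 3.157)²] = 6.503 kip/in.
Capacity per unit length: φr_n = 0.75 × 0.6 × 70 × (0.707 × 0.375) = 8.351 kip/in.
6.503 ≤ 8.351 → adequate.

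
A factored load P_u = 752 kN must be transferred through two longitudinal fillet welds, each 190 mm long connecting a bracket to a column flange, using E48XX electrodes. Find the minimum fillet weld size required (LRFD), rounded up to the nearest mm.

E48XX → F_EXX = 480 MPa.
Total weld length L = 380 mm.
Required throat t_e = P_u / (φ × 0.6 F_EXX × L) = 752 / (0.75 × 0.6 × 480 × 380 × 10⁻³) = 9.162 mm.
Required leg w = t_e / 0.707 = 12.96 mm → use 13 mm.

w = 13 mm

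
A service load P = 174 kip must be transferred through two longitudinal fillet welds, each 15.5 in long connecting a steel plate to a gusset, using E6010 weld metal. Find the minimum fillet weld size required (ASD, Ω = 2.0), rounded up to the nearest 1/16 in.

E60XX → F_EXX = 60 ksi.
Total weld length L = 31 in.
Required throat t_e = P × Ω / (0.6 F_EXX × L) = 174 × 2.0 / (0.6 × 60 × 31) = 0.3118 in.
Required leg w = t_e / 0.707 = 0.4411 in → use 1/2 in.

w = 1/2 in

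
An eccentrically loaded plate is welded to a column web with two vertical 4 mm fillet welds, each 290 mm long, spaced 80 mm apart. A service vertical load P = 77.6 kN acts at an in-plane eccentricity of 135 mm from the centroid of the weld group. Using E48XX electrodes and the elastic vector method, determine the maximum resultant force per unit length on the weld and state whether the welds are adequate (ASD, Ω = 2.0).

f_max ≈ 374 N/mm; adequate

E48XX → F_EXX = 480 MPa.
Total weld length L_w = 580 mm. Treat welds as unit-width lines.
Polar moment about centroid: J = 2[d³/12 + d(b/2)²] = 2[290³/12 + 290×40²] = 4993000 mm³.
Direct shear f_v = P/L_w = 77.6×10³ / 580 = 133.8 N/mm (vertical).
Torsion M = P·e = 77.6×10³ × 135 = 10476000 N·mm.
Critical point at (x, y) = (40, 145) from centroid. f_tx = M·y/J = 304.2 N/mm; f_ty = M·x/J = 83.93 N/mm.
Resultant f_max = √[f_tx² + (f_v + f_ty)²] = √[304.2² + (133.8 + 83.93)²] = 374.1 N/mm.
Capacity per unit length: r_n/Ω = (1/2.0) × 0.6 × 480 × (0.707 × 4) = 407.2 N/mm.
374.1 ≤ 407.2 → adequate.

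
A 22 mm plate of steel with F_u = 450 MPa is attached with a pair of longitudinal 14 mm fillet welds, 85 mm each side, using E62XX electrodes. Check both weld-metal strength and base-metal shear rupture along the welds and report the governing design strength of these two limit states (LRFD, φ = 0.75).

E62XX → F_EXX = 620 MPa.
t_e = 0.707 × 14 = 9.898 mm; L = 170 mm.
Weld metal: φR_n = 0.75 × 0.6 × 620 × 9.898 × 170 × 10⁻³ = 469.5 kN.
Base metal (shear rupture): φR_n = 0.75 × 0.6 × 450 × 22 × 170 × 10⁻³ = 757.4 kN.
Governing: weld metal.

φR_n ≈ 469 kN (weld metal governs)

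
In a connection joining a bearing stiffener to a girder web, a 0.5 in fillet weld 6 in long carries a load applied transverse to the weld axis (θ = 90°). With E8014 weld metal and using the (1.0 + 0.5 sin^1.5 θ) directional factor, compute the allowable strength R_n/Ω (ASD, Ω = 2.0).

E80XX → F_EXX = 80 ksi.
t_e = 0.707 × 0.5 = 0.3535 in; A_we = 0.3535 × 6 = 2.121 in².
Directional factor: 1.0 + 0.5 sin^1.5(90°) = 1.5.
F_nw = 0.6 × 80 × 1.5 = 72 ksi.
R_n/Ω = (72 × 2.121) / 2.0 = 76.36 kips.

R_n/Ω ≈ 76.4 kips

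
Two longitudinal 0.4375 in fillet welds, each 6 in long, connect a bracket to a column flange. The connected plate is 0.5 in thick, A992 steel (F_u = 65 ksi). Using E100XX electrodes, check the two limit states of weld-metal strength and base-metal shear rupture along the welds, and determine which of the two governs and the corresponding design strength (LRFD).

E100XX → F_EXX = 100 ksi.
t_e = 0.707 × 0.4375 = 0.3093 in; L = 12 in.
Weld metal: φR_n = 0.75 × 0.6 × 100 × 0.3093 × 12 = 167 kip.
Base metal (shear rupture): φR_n = 0.75 × 0.6 × 65 × 0.5 × 12 = 175.5 kip.
Governing: weld metal.

φR_n ≈ 167 kip (weld metal governs)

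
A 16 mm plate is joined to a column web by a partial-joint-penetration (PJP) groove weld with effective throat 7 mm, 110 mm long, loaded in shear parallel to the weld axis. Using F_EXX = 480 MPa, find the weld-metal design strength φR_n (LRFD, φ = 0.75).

φR_n ≈ 166 kN

Effective throat (given) t_e = 7 mm.
A_we = 7 × 110 = 770 mm².
F_nw = 0.6 F_EXX = 288 MPa.
φR_n = 0.75 × 288 × 770 × 10⁻³ = 166.3 kN.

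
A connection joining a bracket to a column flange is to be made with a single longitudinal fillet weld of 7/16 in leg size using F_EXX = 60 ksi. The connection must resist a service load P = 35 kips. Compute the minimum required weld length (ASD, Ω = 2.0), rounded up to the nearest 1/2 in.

L = 6.5 in

Throat t_e = 0.707 × 0.4375 = 0.3093 in.
r_n/Ω = (0.6 × 60 × 0.3093) / 2.0 = 5.568 kip/in.
L_req = P / (r_n/Ω) = 35 / 5.568 = 6.286 in total.
Round up → use L = 6.5 in.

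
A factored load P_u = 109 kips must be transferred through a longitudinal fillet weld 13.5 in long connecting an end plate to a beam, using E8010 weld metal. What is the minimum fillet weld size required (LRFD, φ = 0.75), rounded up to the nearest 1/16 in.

w = 3/8 in

E80XX → F_EXX = 80 ksi.
Total weld length L = 13.5 in.
Required throat t_e = P_u / (φ × 0.6 F_EXX × L) = 109 / (0.75 × 0.6 × 80 × 13.5) = 0.2243 in.
Required leg w = t_e / 0.707 = 0.3172 in → use 3/8 in.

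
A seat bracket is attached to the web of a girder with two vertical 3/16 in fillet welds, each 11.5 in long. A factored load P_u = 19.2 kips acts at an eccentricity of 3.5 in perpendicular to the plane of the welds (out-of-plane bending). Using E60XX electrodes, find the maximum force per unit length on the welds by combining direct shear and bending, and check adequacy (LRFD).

E60XX → F_EXX = 60 ksi.
L_w = 2 × 11.5 = 23 in; section modulus (unit throat) S = 2 × L²/6 = 44.08 in².
Direct shear f_v = P/L_w = 19.2/23 = 0.8348 kip/in.
Moment M = P × e = 19.2 × 3.5 = 67.2 kip·in; bending f_b = M/S = 1.524 kip/in.
f_max = √(f_v² + f_b²) = √(0.8348² + 1.524²) = 1.738 kip/in.
φr_n = 0.75 × 0.6 × 60 × (0.707 × 0.1875) = 3.579 kip/in → adequate.

f_max ≈ 1.74 kip/in; adequate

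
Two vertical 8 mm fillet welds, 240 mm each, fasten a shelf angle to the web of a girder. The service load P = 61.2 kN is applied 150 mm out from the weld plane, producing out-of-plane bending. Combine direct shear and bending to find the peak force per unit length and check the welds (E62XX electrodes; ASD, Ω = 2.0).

f_max ≈ 495 N/mm; adequate

E62XX → F_EXX = 620 MPa.
L_w = 2 × 240 = 480 mm; section modulus (unit throat) S = 2 × L²/6 = 19200 mm².
Direct shear f_v = P/L_w = 61.2×10³/480 = 127.5 N/mm.
Moment M = P × e = 61.2×10³ × 150 = 9180000 N·mm; bending f_b = M/S = 478.1 N/mm.
f_max = √(f_v² + f_b²) = √(127.5² + 478.1²) = 494.8 N/mm.
r_n/Ω = (1/2.0) × 0.6 × 620 × (0.707 × 8) = 1052 N/mm → adequate.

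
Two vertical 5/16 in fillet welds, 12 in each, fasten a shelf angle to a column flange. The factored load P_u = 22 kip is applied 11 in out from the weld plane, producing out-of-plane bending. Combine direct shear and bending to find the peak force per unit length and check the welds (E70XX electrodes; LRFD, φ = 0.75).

E70XX → F_EXX = 70 ksi.
L_w = 2 × 12 = 24 in; section modulus (unit throat) S = 2 × L²/6 = 48 in².
Direct shear f_v = P/L_w = 22/24 = 0.9167 kip/in.
Moment M = P × e = 22 × 11 = 242 kip·in; bending f_b = M/S = 5.042 kip/in.
f_max = √(f_v² + f_b²) = √(0.9167² + 5.042²) = 5.124 kip/in.
φr_n = 0.75 × 0.6 × 70 × (0.707 × 0.3125) = 6.96 kip/in → adequate.

f_max ≈ 5.12 kip/in; adequate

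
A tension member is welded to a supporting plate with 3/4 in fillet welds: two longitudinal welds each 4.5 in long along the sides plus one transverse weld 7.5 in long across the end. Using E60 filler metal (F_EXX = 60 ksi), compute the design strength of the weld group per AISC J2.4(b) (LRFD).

t_e = 0.707 × 0.75 = 0.5302 in.
R_nwl = 0.6 × 60 × 0.5302 × 9 = 171.8 kips (longitudinal, 2 welds).
R_nwt = 0.6 × 60 × 0.5302 × 7.5 = 143.2 kips (transverse, base value).
(i) R_nwl + R_nwt = 315 kips; (ii) 0.85 R_nwl + 1.5 R_nwt = 360.8 kips.
R_n = max = 360.8 kips [governs: (ii)]; φR_n = 270.6 kips.

φR_n ≈ 271 kips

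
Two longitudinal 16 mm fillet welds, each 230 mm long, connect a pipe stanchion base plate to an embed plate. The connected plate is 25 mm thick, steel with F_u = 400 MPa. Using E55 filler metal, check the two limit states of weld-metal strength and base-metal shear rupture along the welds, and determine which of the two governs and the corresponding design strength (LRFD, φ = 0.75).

φR_n ≈ 1290 kN (weld metal governs)

E55XX → F_EXX = 550 MPa.
t_e = 0.707 × 16 = 11.31 mm; L = 460 mm.
Weld metal: φR_n = 0.75 × 0.6 × 550 × 11.31 × 460 × 10⁻³ = 1288 kN.
Base metal (shear rupture): φR_n = 0.75 × 0.6 × 400 × 25 × 460 × 10⁻³ = 2070 kN.
Governing: weld metal.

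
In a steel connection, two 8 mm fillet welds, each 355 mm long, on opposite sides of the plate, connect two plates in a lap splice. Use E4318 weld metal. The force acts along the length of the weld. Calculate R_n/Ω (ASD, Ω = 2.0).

R_n/Ω ≈ 518 kN

E43XX → F_EXX = 430 MPa.
Effective throat t_e = 0.707 × 8 = 5.656 mm.
Total length L = 710 mm; A_we = 5.656 × 710 = 4016 mm².
F_nw = 0.6 F_EXX = 0.6 × 430 = 258 MPa.
R_n = 258 × 4016 × 10⁻³ = 1036 kN; R_n/Ω = 1036/2.0 = 518 kN.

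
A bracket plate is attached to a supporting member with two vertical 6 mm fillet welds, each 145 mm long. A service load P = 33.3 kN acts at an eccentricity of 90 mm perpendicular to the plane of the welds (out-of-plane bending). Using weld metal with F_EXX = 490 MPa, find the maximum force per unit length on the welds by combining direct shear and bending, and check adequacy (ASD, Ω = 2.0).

f_max ≈ 443 N/mm; adequate

L_w = 2 × 145 = 290 mm; section modulus (unit throat) S = 2 × L²/6 = 7008 mm².
Direct shear f_v = P/L_w = 33.3×10³/290 = 114.8 N/mm.
Moment M = P × e = 33.3×10³ × 90 = 2997000 N·mm; bending f_b = M/S = 427.6 N/mm.
f_max = √(f_v² + f_b²) = √(114.8² + 427.6²) = 442.8 N/mm.
r_n/Ω = (1/2.0) × 0.6 × 490 × (0.707 × 6) = 623.6 N/mm → adequate.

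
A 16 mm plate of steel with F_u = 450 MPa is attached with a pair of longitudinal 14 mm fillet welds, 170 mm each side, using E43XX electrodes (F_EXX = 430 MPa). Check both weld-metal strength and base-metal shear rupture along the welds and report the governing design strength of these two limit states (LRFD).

t_e = 0.707 × 14 = 9.898 mm; L = 340 mm.
Weld metal: φR_n = 0.75 × 0.6 × 430 × 9.898 × 340 × 10⁻³ = 651.2 kN.
Base metal (shear rupture): φR_n = 0.75 × 0.6 × 450 × 16 × 340 × 10⁻³ = 1102 kN.
Governing: weld metal.

φR_n ≈ 651 kN (weld metal governs)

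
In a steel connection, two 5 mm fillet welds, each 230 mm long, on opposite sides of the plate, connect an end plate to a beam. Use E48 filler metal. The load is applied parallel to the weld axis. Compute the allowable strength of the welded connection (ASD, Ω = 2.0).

E48XX → F_EXX = 480 MPa.
Effective throat t_e = 0.707 × 5 = 3.535 mm.
Total length L = 460 mm; A_we = 3.535 × 460 = 1626 mm².
F_nw = 0.6 F_EXX = 0.6 × 480 = 288 MPa.
R_n = 288 × 1626 × 10⁻³ = 468.3 kN; R_n/Ω = 468.3/2.0 = 234.2 kN.

R_n/Ω ≈ 234 kN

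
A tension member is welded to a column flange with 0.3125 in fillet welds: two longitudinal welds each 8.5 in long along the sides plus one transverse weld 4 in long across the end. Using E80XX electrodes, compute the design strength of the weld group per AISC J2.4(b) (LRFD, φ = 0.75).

φR_n ≈ 167 kips

E80XX → F_EXX = 80 ksi.
t_e = 0.707 × 0.3125 = 0.2209 in.
R_nwl = 0.6 × 80 × 0.2209 × 17 = 180.3 kips (longitudinal, 2 welds).
R_nwt = 0.6 × 80 × 0.2209 × 4 = 42.42 kips (transverse, base value).
(i) R_nwl + R_nwt = 222.7 kips; (ii) 0.85 R_nwl + 1.5 R_nwt = 216.9 kips.
R_n = max = 222.7 kips [governs: (i)]; φR_n = 167 kips.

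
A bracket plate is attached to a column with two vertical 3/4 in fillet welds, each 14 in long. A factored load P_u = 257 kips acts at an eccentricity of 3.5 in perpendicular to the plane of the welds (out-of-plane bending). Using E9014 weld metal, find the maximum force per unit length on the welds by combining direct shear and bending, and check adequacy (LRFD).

f_max ≈ 16.5 kip/in; adequate

E90XX → F_EXX = 90 ksi.
L_w = 2 × 14 = 28 in; section modulus (unit throat) S = 2 × L²/6 = 65.33 in².
Direct shear f_v = P/L_w = 257/28 = 9.179 kip/in.
Moment M = P × e = 257 × 3.5 = 899.5 kip·in; bending f_b = M/S = 13.77 kip/in.
f_max = √(f_v² + f_b²) = √(9.179² + 13.77²) = 16.55 kip/in.
φr_n = 0.75 × 0.6 × 90 × (0.707 × 0.75) = 21.48 kip/in → adequate.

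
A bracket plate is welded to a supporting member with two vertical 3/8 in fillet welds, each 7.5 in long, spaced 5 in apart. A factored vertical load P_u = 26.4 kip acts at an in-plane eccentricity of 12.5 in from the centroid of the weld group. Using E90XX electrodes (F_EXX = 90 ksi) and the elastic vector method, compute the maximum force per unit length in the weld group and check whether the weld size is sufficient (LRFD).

f_max ≈ 10.1 kip/in; adequate

Total weld length L_w = 15 in. Treat welds as unit-width lines.
Polar moment about centroid: J = 2[d³/12 + d(b/2)²] = 2[7.5³/12 + 7.5×2.5²] = 164.1 in³.
Direct shear f_v = P/L_w = 26.4 / 15 = 1.76 kip/in (vertical).
Torsion M = P·e = 26.4 × 12.5 = 330 kip·in.
Critical point at (x, y) = (2.5, 3.75) from centroid. f_tx = M·y/J = 7.543 kip/in; f_ty = M·x/J = 5.029 kip/in.
Resultant f_max = √[f_tx² + (f_v + f_ty)²] = √[7.543² + (1.76 + 5.029)²] = 10.15 kip/in.
Capacity per unit length: φr_n = 0.75 × 0.6 × 90 × (0.707 × 0.375) = 10.74 kip/in.
10.15 ≤ 10.74 → adequate.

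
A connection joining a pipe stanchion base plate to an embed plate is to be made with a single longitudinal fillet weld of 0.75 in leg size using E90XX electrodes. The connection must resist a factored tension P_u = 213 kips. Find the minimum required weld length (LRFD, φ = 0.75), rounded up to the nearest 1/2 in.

E90XX → F_EXX = 90 ksi.
Throat t_e = 0.707 × 0.75 = 0.5302 in.
φr_n = 0.75 × 0.6 × 90 × 0.5302 = 21.48 kips/in.
L_req = P_u / φr_n = 213 / 21.48 = 9.918 in total.
Round up → use L = 10 in.

L = 10 in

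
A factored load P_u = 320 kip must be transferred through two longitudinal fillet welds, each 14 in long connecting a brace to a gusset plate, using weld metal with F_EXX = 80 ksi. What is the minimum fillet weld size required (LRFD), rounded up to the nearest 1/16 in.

Total weld length L = 28 in.
Required throat t_e = P_u / (φ × 0.6 F_EXX × L) = 320 / (0.75 × 0.6 × 80 × 28) = 0.3175 in.
Required leg w = t_e / 0.707 = 0.449 in → use 1/2 in.

w = 1/2 in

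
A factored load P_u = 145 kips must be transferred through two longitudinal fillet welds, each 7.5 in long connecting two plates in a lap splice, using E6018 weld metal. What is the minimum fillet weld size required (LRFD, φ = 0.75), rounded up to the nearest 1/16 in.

E60XX → F_EXX = 60 ksi.
Total weld length L = 15 in.
Required throat t_e = P_u / (φ × 0.6 F_EXX × L) = 145 / (0.75 × 0.6 × 60 × 15) = 0.358 in.
Required leg w = t_e / 0.707 = 0.5064 in → use 9/16 in.

w = 9/16 in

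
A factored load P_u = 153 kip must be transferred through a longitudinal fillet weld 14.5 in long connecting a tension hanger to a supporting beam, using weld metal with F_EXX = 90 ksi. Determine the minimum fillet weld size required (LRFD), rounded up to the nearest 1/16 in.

w = 3/8 in

Total weld length L = 14.5 in.
Required throat t_e = P_u / (φ × 0.6 F_EXX × L) = 153 / (0.75 × 0.6 × 90 × 14.5) = 0.2605 in.
Required leg w = t_e / 0.707 = 0.3685 in → use 3/8 in.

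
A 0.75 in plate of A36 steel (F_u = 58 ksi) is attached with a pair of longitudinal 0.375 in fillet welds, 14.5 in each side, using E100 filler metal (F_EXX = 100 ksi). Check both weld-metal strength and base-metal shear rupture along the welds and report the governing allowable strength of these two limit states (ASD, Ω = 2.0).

t_e = 0.707 × 0.375 = 0.2651 in; L = 29 in.
Weld metal: R_n/Ω = (1/2.0) × 0.6 × 100 × 0.2651 × 29 = 230.7 kip.
Base metal (shear rupture): R_n/Ω = (1/2.0) × 0.6 × 58 × 0.75 × 29 = 378.4 kip.
Governing: weld metal.

R_n/Ω ≈ 231 kip (weld metal governs)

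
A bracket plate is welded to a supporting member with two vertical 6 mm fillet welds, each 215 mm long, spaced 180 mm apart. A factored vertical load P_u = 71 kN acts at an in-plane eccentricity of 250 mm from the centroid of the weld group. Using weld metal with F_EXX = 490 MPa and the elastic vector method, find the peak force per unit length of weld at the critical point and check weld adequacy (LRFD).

f_max ≈ 604 N/mm; adequate

Total weld length L_w = 430 mm. Treat welds as unit-width lines.
Polar moment about centroid: J = 2[d³/12 + d(b/2)²] = 2[215³/12 + 215×90²] = 5139000 mm³.
Direct shear f_v = P/L_w = 71×10³ / 430 = 165.1 N/mm (vertical).
Torsion M = P·e = 71×10³ × 250 = 17750000 N·mm.
Critical point at (x, y) = (90, 107.5) from centroid. f_tx = M·y/J = 371.3 N/mm; f_ty = M·x/J = 310.8 N/mm.
Resultant f_max = √[f_tx² + (f_v + f_ty)²] = √[371.3² + (165.1 + 310.8)²] = 603.6 N/mm.
Capacity per unit length: φr_n = 0.75 × 0.6 × 490 × (0.707 × 6) = 935.4 N/mm.
603.6 ≤ 935.4 → adequate.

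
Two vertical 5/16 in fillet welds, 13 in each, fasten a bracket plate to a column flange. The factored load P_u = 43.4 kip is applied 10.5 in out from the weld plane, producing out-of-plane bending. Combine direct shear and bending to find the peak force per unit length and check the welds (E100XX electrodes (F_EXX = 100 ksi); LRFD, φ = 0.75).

L_w = 2 × 13 = 26 in; section modulus (unit throat) S = 2 × L²/6 = 56.33 in².
Direct shear f_v = P/L_w = 43.4/26 = 1.669 kip/in.
Moment M = P × e = 43.4 × 10.5 = 455.7 kip·in; bending f_b = M/S = 8.089 kip/in.
f_max = √(f_v² + f_b²) = √(1.669² + 8.089²) = 8.26 kip/in.
φr_n = 0.75 × 0.6 × 100 × (0.707 × 0.3125) = 9.942 kip/in → adequate.

f_max ≈ 8.26 kip/in; adequate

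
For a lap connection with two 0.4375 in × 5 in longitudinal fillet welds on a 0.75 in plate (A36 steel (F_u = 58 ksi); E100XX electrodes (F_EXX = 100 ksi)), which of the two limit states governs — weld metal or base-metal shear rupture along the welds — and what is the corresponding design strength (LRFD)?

φR_n ≈ 139 kips (weld metal governs)

t_e = 0.707 × 0.4375 = 0.3093 in; L = 10 in.
Weld metal: φR_n = 0.75 × 0.6 × 100 × 0.3093 × 10 = 139.2 kips.
Base metal (shear rupture): φR_n = 0.75 × 0.6 × 58 × 0.75 × 10 = 195.8 kips.
Governing: weld metal.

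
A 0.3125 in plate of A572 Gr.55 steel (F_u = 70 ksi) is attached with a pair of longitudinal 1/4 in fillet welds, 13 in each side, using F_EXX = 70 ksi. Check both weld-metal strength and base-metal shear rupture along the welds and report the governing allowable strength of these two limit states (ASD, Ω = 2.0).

t_e = 0.707 × 0.25 = 0.1767 in; L = 26 in.
Weld metal: R_n/Ω = (1/2.0) × 0.6 × 70 × 0.1767 × 26 = 96.51 kips.
Base metal (shear rupture): R_n/Ω = (1/2.0) × 0.6 × 70 × 0.3125 × 26 = 170.6 kips.
Governing: weld metal.

R_n/Ω ≈ 96.5 kips (weld metal governs)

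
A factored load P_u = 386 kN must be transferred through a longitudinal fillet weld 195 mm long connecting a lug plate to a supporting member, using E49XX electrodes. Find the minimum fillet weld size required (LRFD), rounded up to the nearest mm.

E49XX → F_EXX = 490 MPa.
Total weld length L = 195 mm.
Required throat t_e = P_u / (φ × 0.6 F_EXX × L) = 386 / (0.75 × 0.6 × 490 × 195 × 10⁻³) = 8.977 mm.
Required leg w = t_e / 0.707 = 12.7 mm → use 13 mm.

w = 13 mm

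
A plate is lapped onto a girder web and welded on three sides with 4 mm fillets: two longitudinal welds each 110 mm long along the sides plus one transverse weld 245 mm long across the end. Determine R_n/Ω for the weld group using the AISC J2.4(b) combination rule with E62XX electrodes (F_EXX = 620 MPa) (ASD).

t_e = 0.707 × 4 = 2.828 mm.
R_nwl = 0.6 × 620 × 2.828 × 220 × 10⁻³ = 231.4 kN (longitudinal, 2 welds).
R_nwt = 0.6 × 620 × 2.828 × 245 × 10⁻³ = 257.7 kN (transverse, base value).
(i) R_nwl + R_nwt = 489.2 kN; (ii) 0.85 R_nwl + 1.5 R_nwt = 583.3 kN.
R_n = max = 583.3 kN [governs: (ii)]; R_n/Ω = 291.7 kN.

R_n/Ω ≈ 292 kN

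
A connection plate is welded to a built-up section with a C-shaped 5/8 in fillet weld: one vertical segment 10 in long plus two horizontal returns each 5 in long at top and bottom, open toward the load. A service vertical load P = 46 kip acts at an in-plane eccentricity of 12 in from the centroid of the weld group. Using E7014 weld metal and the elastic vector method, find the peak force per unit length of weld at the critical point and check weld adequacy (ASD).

f_max ≈ 10.5 kip/in; NOT adequate

E70XX → F_EXX = 70 ksi.
Total weld length L_w = 20 in. Treat welds as unit-width lines.
Centroid: x̄ = 2×5×2.5 / 20 = 1.25 in from the vertical weld.
Polar moment about centroid: J = I_x + I_y = [10³/12 + 2×5×5²] + [10×1.25² + 2(5³/12 + 5×1.25²)] = 385.4 in³.
Direct shear f_v = P/L_w = 46 / 20 = 2.3 kip/in (vertical).
Torsion M = P·e = 46 × 12 = 552 kip·in.
Critical point at (x, y) = (3.75, 5) from centroid. f_tx = M·y/J = 7.161 kip/in; f_ty = M·x/J = 5.371 kip/in.
Resultant f_max = √[f_tx² + (f_v + f_ty)²] = √[7.161² + (2.3 + 5.371)²] = 10.49 kip/in.
Capacity per unit length: r_n/Ω = (1/2.0) × 0.6 × 70 × (0.707 × 0.625) = 9.279 kip/in.
10.49 > 9.279 → NOT adequate.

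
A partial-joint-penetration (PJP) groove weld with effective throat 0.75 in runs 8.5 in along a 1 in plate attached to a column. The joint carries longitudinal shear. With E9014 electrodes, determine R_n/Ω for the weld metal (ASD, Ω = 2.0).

R_n/Ω ≈ 172 kips

E90XX → F_EXX = 90 ksi.
Effective throat (given) t_e = 0.75 in.
A_we = 0.75 × 8.5 = 6.375 in².
F_nw = 0.6 F_EXX = 54 ksi.
R_n/Ω = (54 × 6.375) / 2.0 = 172.1 kips.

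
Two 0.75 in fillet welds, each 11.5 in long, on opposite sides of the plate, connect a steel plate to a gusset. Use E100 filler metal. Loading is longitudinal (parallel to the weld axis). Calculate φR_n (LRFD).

φR_n ≈ 549 kips

E100XX → F_EXX = 100 ksi.
Effective throat t_e = 0.707 × 0.75 = 0.5302 in.
Total length L = 23 in; A_we = 0.5302 × 23 = 12.2 in².
F_nw = 0.6 F_EXX = 0.6 × 100 = 60 ksi.
φR_n = 0.75 × 60 × 12.2 = 548.8 kips.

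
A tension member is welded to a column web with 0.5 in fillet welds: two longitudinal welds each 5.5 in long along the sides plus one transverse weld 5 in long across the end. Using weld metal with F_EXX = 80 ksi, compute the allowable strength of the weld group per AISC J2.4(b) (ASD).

R_n/Ω ≈ 143 kip

t_e = 0.707 × 0.5 = 0.3535 in.
R_nwl = 0.6 × 80 × 0.3535 × 11 = 186.6 kip (longitudinal, 2 welds).
R_nwt = 0.6 × 80 × 0.3535 × 5 = 84.84 kip (transverse, base value).
(i) R_nwl + R_nwt = 271.5 kip; (ii) 0.85 R_nwl + 1.5 R_nwt = 285.9 kip.
R_n = max = 285.9 kip [governs: (ii)]; R_n/Ω = 143 kip.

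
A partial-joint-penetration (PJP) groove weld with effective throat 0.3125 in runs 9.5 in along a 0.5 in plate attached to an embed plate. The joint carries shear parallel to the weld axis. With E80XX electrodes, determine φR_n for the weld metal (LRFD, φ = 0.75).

E80XX → F_EXX = 80 ksi.
Effective throat (given) t_e = 0.3125 in.
A_we = 0.3125 × 9.5 = 2.969 in².
F_nw = 0.6 F_EXX = 48 ksi.
φR_n = 0.75 × 48 × 2.969 = 106.9 kip.

φR_n ≈ 107 kip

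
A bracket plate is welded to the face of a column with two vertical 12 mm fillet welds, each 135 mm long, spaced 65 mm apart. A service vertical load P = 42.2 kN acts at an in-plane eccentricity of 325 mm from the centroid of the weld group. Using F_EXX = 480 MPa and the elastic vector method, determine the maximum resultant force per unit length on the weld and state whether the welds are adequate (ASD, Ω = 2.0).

f_max ≈ 1550 N/mm; NOT adequate

Total weld length L_w = 270 mm. Treat welds as unit-width lines.
Polar moment about centroid: J = 2[d³/12 + d(b/2)²] = 2[135³/12 + 135×32.5²] = 695200 mm³.
Direct shear f_v = P/L_w = 42.2×10³ / 270 = 156.3 N/mm (vertical).
Torsion M = P·e = 42.2×10³ × 325 = 13715000 N·mm.
Critical point at (x, y) = (32.5, 67.5) from centroid. f_tx = M·y/J = 1332 N/mm; f_ty = M·x/J = 641.1 N/mm.
Resultant f_max = √[f_tx² + (f_v + f_ty)²] = √[1332² + (156.3 + 641.1)²] = 1552 N/mm.
Capacity per unit length: r_n/Ω = (1/2.0) × 0.6 × 480 × (0.707 × 12) = 1222 N/mm.
1552 > 1222 → NOT adequate.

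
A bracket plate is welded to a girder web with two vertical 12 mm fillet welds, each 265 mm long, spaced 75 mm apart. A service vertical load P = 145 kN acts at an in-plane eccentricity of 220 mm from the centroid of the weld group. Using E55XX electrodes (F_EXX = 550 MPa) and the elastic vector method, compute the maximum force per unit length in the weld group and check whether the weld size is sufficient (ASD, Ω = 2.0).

f_max ≈ 1240 N/mm; adequate

Total weld length L_w = 530 mm. Treat welds as unit-width lines.
Polar moment about centroid: J = 2[d³/12 + d(b/2)²] = 2[265³/12 + 265×37.5²] = 3847000 mm³.
Direct shear f_v = P/L_w = 145×10³ / 530 = 273.6 N/mm (vertical).
Torsion M = P·e = 145×10³ × 220 = 31900000 N·mm.
Critical point at (x, y) = (37.5, 132.5) from centroid. f_tx = M·y/J = 1099 N/mm; f_ty = M·x/J = 311 N/mm.
Resultant f_max = √[f_tx² + (f_v + f_ty)²] = √[1099² + (273.6 + 311)²] = 1245 N/mm.
Capacity per unit length: r_n/Ω = (1/2.0) × 0.6 × 550 × (0.707 × 12) = 1400 N/mm.
1245 ≤ 1400 → adequate.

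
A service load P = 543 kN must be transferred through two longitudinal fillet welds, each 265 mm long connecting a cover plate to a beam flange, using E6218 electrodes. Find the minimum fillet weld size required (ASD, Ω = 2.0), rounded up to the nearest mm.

w = 8 mm

E62XX → F_EXX = 620 MPa.
Total weld length L = 530 mm.
Required throat t_e = P × Ω / (0.6 F_EXX × L) = 543 × 2.0 / (0.6 × 620 × 530 × 10⁻³) = 5.508 mm.
Required leg w = t_e / 0.707 = 7.791 mm → use 8 mm.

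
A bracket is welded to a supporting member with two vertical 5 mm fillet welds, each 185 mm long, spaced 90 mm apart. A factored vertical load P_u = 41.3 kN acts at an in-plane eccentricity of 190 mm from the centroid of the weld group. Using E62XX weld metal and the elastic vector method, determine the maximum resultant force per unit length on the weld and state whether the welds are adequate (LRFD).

f_max ≈ 506 N/mm; adequate

E62XX → F_EXX = 620 MPa.
Total weld length L_w = 370 mm. Treat welds as unit-width lines.
Polar moment about centroid: J = 2[d³/12 + d(b/2)²] = 2[185³/12 + 185×45²] = 1805000 mm³.
Direct shear f_v = P/L_w = 41.3×10³ / 370 = 111.6 N/mm (vertical).
Torsion M = P·e = 41.3×10³ × 190 = 7847000 N·mm.
Critical point at (x, y) = (45, 92.5) from centroid. f_tx = M·y/J = 402.2 N/mm; f_ty = M·x/J = 195.7 N/mm.
Resultant f_max = √[f_tx² + (f_v + f_ty)²] = √[402.2² + (111.6 + 195.7)²] = 506.2 N/mm.
Capacity per unit length: φr_n = 0.75 × 0.6 × 620 × (0.707 × 5) = 986.3 N/mm.
506.2 ≤ 986.3 → adequate.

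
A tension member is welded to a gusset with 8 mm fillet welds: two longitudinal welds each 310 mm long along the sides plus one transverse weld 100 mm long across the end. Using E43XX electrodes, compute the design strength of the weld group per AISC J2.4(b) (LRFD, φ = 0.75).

E43XX → F_EXX = 430 MPa.
t_e = 0.707 × 8 = 5.656 mm.
R_nwl = 0.6 × 430 × 5.656 × 620 × 10⁻³ = 904.7 kN (longitudinal, 2 welds).
R_nwt = 0.6 × 430 × 5.656 × 100 × 10⁻³ = 145.9 kN (transverse, base value).
(i) R_nwl + R_nwt = 1051 kN; (ii) 0.85 R_nwl + 1.5 R_nwt = 987.9 kN.
R_n = max = 1051 kN [governs: (i)]; φR_n = 788 kN.

φR_n ≈ 788 kN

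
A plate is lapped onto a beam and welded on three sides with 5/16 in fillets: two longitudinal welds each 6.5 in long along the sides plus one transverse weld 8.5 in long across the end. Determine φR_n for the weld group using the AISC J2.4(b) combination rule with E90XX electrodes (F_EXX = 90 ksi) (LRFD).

φR_n ≈ 213 kip

t_e = 0.707 × 0.3125 = 0.2209 in.
R_nwl = 0.6 × 90 × 0.2209 × 13 = 155.1 kip (longitudinal, 2 welds).
R_nwt = 0.6 × 90 × 0.2209 × 8.5 = 101.4 kip (transverse, base value).
(i) R_nwl + R_nwt = 256.5 kip; (ii) 0.85 R_nwl + 1.5 R_nwt = 283.9 kip.
R_n = max = 283.9 kip [governs: (ii)]; φR_n = 213 kip.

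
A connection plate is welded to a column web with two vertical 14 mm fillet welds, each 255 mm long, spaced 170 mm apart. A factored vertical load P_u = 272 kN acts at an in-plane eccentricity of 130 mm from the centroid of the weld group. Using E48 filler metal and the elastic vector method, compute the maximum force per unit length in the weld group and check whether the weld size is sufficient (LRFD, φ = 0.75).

E48XX → F_EXX = 480 MPa.
Total weld length L_w = 510 mm. Treat welds as unit-width lines.
Polar moment about centroid: J = 2[d³/12 + d(b/2)²] = 2[255³/12 + 255×85²] = 6448000 mm³.
Direct shear f_v = P/L_w = 272×10³ / 510 = 533.3 N/mm (vertical).
Torsion M = P·e = 272×10³ × 130 = 35360000 N·mm.
Critical point at (x, y) = (85, 127.5) from centroid. f_tx = M·y/J = 699.2 N/mm; f_ty = M·x/J = 466.1 N/mm.
Resultant f_max = √[f_tx² + (f_v + f_ty)²] = √[699.2² + (533.3 + 466.1)²] = 1220 N/mm.
Capacity per unit length: φr_n = 0.75 × 0.6 × 480 × (0.707 × 14) = 2138 N/mm.
1220 ≤ 2138 → adequate.

f_max ≈ 1220 N/mm; adequate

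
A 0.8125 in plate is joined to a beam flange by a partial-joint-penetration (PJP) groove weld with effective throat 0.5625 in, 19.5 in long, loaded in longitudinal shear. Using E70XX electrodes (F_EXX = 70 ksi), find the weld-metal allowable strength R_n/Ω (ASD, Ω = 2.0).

Effective throat (given) t_e = 0.5625 in.
A_we = 0.5625 × 19.5 = 10.97 in².
F_nw = 0.6 F_EXX = 42 ksi.
R_n/Ω = (42 × 10.97) / 2.0 = 230.3 kip.

R_n/Ω ≈ 230 kip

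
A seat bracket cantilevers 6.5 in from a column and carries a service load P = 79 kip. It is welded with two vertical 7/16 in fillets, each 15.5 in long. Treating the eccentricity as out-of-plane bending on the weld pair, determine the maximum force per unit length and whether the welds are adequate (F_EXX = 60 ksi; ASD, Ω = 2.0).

f_max ≈ 6.9 kip/in; NOT adequate

L_w = 2 × 15.5 = 31 in; section modulus (unit throat) S = 2 × L²/6 = 80.08 in².
Direct shear f_v = P/L_w = 79/31 = 2.548 kip/in.
Moment M = P × e = 79 × 6.5 = 513.5 kip·in; bending f_b = M/S = 6.412 kip/in.
f_max = √(f_v² + f_b²) = √(2.548² + 6.412²) = 6.9 kip/in.
r_n/Ω = (1/2.0) × 0.6 × 60 × (0.707 × 0.4375) = 5.568 kip/in → NOT adequate.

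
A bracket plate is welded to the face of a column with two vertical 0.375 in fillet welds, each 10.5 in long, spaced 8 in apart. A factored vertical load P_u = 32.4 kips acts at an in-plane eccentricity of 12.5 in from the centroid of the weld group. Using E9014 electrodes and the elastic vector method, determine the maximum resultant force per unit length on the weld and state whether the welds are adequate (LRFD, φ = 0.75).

E90XX → F_EXX = 90 ksi.
Total weld length L_w = 21 in. Treat welds as unit-width lines.
Polar moment about centroid: J = 2[d³/12 + d(b/2)²] = 2[10.5³/12 + 10.5×4²] = 528.9 in³.
Direct shear f_v = P/L_w = 32.4 / 21 = 1.543 kip/in (vertical).
Torsion M = P·e = 32.4 × 12.5 = 405 kip·in.
Critical point at (x, y) = (4, 5.25) from centroid. f_tx = M·y/J = 4.02 kip/in; f_ty = M·x/J = 3.063 kip/in.
Resultant f_max = √[f_tx² + (f_v + f_ty)²] = √[4.02² + (1.543 + 3.063)²] = 6.113 kip/in.
Capacity per unit length: φr_n = 0.75 × 0.6 × 90 × (0.707 × 0.375) = 10.74 kip/in.
6.113 ≤ 10.74 → adequate.

f_max ≈ 6.11 kip/in; adequate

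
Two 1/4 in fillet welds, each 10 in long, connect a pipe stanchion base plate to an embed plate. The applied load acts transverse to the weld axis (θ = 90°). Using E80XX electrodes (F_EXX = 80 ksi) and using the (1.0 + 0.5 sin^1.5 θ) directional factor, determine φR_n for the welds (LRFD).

φR_n ≈ 191 kips

t_e = 0.707 × 0.25 = 0.1767 in; A_we = 0.1767 × 20 = 3.535 in².
Directional factor: 1.0 + 0.5 sin^1.5(90°) = 1.5.
F_nw = 0.6 × 80 × 1.5 = 72 ksi.
φR_n = 0.75 × 72 × 3.535 = 190.9 kips.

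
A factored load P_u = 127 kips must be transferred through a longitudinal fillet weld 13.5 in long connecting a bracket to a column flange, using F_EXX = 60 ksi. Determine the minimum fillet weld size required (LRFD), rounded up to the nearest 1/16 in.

w = 1/2 in

Total weld length L = 13.5 in.
Required throat t_e = P_u / (φ × 0.6 F_EXX × L) = 127 / (0.75 × 0.6 × 60 × 13.5) = 0.3484 in.
Required leg w = t_e / 0.707 = 0.4928 in → use 1/2 in.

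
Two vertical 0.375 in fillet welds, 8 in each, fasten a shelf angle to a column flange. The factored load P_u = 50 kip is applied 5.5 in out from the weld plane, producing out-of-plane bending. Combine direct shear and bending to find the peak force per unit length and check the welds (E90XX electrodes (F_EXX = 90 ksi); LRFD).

f_max ≈ 13.3 kip/in; NOT adequate

L_w = 2 × 8 = 16 in; section modulus (unit throat) S = 2 × L²/6 = 21.33 in².
Direct shear f_v = P/L_w = 50/16 = 3.125 kip/in.
Moment M = P × e = 50 × 5.5 = 275 kip·in; bending f_b = M/S = 12.89 kip/in.
f_max = √(f_v² + f_b²) = √(3.125² + 12.89²) = 13.26 kip/in.
φr_n = 0.75 × 0.6 × 90 × (0.707 × 0.375) = 10.74 kip/in → NOT adequate.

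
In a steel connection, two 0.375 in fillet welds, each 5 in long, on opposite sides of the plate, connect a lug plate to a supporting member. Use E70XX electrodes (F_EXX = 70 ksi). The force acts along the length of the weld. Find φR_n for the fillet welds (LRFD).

φR_n ≈ 83.5 kips

Effective throat t_e = 0.707 × 0.375 = 0.2651 in.
Total length L = 10 in; A_we = 0.2651 × 10 = 2.651 in².
F_nw = 0.6 F_EXX = 0.6 × 70 = 42 ksi.
φR_n = 0.75 × 42 × 2.651 = 83.51 kips.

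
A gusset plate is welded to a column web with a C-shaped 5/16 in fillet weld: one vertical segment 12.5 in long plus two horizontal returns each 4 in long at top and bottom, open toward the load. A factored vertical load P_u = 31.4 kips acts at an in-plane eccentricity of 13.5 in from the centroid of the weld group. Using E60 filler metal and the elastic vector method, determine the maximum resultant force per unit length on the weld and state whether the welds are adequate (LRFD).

f_max ≈ 6.74 kip/in; NOT adequate

E60XX → F_EXX = 60 ksi.
Total weld length L_w = 20.5 in. Treat welds as unit-width lines.
Centroid: x̄ = 2×4×2 / 20.5 = 0.7805 in from the vertical weld.
Polar moment about centroid: J = I_x + I_y = [12.5³/12 + 2×4×6.25²] + [12.5×0.7805² + 2(4³/12 + 4×1.22²)] = 505.4 in³.
Direct shear f_v = P/L_w = 31.4 / 20.5 = 1.532 kip/in (vertical).
Torsion M = P·e = 31.4 × 13.5 = 423.9 kip·in.
Critical point at (x, y) = (3.22, 6.25) from centroid. f_tx = M·y/J = 5.242 kip/in; f_ty = M·x/J = 2.7 kip/in.
Resultant f_max = √[f_tx² + (f_v + f_ty)²] = √[5.242² + (1.532 + 2.7)²] = 6.737 kip/in.
Capacity per unit length: φr_n = 0.75 × 0.6 × 60 × (0.707 × 0.3125) = 5.965 kip/in.
6.737 > 5.965 → NOT adequate.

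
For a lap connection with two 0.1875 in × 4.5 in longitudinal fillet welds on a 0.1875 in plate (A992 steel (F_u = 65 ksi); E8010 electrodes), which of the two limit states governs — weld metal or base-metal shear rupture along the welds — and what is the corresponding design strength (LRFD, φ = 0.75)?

E80XX → F_EXX = 80 ksi.
t_e = 0.707 × 0.1875 = 0.1326 in; L = 9 in.
Weld metal: φR_n = 0.75 × 0.6 × 80 × 0.1326 × 9 = 42.95 kips.
Base metal (shear rupture): φR_n = 0.75 × 0.6 × 65 × 0.1875 × 9 = 49.36 kips.
Governing: weld metal.

φR_n ≈ 43 kips (weld metal governs)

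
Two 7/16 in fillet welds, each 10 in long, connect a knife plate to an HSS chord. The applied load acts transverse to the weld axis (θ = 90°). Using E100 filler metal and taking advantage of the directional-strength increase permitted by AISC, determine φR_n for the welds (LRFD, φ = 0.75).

φR_n ≈ 418 kips

E100XX → F_EXX = 100 ksi.
t_e = 0.707 × 0.4375 = 0.3093 in; A_we = 0.3093 × 20 = 6.186 in².
Directional factor: 1.0 + 0.5 sin^1.5(90°) = 1.5.
F_nw = 0.6 × 100 × 1.5 = 90 ksi.
φR_n = 0.75 × 90 × 6.186 = 417.6 kips.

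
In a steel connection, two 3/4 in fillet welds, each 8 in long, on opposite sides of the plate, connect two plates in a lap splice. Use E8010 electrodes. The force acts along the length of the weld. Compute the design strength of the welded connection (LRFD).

E80XX → F_EXX = 80 ksi.
Effective throat t_e = 0.707 × 0.75 = 0.5302 in.
Total length L = 16 in; A_we = 0.5302 × 16 = 8.484 in².
F_nw = 0.6 F_EXX = 0.6 × 80 = 48 ksi.
φR_n = 0.75 × 48 × 8.484 = 305.4 kips.

φR_n ≈ 305 kips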